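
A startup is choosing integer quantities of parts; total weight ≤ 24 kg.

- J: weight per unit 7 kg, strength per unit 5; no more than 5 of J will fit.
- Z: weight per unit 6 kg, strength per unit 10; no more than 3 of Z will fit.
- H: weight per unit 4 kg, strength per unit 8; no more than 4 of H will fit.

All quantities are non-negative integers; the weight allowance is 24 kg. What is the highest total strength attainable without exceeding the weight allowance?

44

This is a bounded integer knapsack.
Take 2×Z and 3×H: weight 24 ≤ 24, strength 2·10 + 3·8 = 44.
No other integer combination yields more.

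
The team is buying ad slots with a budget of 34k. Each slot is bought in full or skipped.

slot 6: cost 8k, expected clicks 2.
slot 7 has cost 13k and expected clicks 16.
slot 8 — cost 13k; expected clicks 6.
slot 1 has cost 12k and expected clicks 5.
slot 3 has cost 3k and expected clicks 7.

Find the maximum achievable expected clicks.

29

This is a 0-1 knapsack instance.
slot 6 + slot 7 + slot 3: cost 8 + 13 + 3 = 24 ≤ 34, expected clicks 2 + 16 + 7 = 25.
slot 7 + slot 1 + slot 3: cost 13 + 12 + 3 = 28 ≤ 34, expected clicks 16 + 5 + 7 = 28.
slot 7 + slot 8 + slot 3: cost 13 + 13 + 3 = 29 ≤ 34, expected clicks 16 + 6 + 7 = 29.
Best is slot 7, slot 8, and slot 3 with total expected clicks 29.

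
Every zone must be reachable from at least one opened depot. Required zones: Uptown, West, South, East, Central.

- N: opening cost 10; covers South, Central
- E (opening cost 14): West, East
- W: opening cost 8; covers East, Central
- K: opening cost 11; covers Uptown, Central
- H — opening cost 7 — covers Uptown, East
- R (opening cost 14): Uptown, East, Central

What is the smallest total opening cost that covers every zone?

31

This is a weighted set-cover instance.
Choose N, E, and H: together they cover Uptown, West, South, East, Central — every zone.
Total opening cost: 10 + 14 + 7 = 31.
No cover costs less than 31.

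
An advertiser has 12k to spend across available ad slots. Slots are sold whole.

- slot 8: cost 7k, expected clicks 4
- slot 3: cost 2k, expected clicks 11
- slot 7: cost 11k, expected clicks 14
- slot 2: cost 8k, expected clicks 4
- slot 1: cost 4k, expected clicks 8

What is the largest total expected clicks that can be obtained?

19

slot 3 + slot 1: cost 2 + 4 = 6 ≤ 12, expected clicks 11 + 8 = 19.
slot 8 + slot 3: cost 7 + 2 = 9 ≤ 12, expected clicks 4 + 11 = 15.
Best is slot 3 and slot 1 with total expected clicks 19.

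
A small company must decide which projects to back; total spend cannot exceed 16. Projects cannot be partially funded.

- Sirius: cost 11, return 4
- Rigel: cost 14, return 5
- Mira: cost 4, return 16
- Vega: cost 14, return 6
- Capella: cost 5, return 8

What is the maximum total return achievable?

24

Sirius + Mira: cost 11 + 4 = 15 ≤ 16, return 4 + 16 = 20.
Mira + Capella: cost 4 + 5 = 9 ≤ 16, return 16 + 8 = 24.
Best is Mira and Capella with total return 24.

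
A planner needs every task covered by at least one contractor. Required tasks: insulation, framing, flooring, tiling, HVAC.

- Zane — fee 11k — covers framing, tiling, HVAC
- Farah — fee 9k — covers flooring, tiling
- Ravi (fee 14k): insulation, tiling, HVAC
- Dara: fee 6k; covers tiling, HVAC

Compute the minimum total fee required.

This is an integer covering problem.
The greedy cost-per-new-task heuristic would pick Dara, Farah, Zane, and Ravi for 40, but a cheaper cover exists.
Choose Zane, Farah, and Ravi: together they cover insulation, framing, flooring, tiling, HVAC — every task.
Total fee: 11 + 9 + 14 = 34.
No cover costs less than 34.

34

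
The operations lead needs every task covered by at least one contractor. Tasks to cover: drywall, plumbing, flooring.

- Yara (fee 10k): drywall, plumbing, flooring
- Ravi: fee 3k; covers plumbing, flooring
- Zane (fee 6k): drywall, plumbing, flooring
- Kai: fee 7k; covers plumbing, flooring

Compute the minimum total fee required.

6

Zane alone covers drywall, plumbing, flooring — every task.
Total fee: 6.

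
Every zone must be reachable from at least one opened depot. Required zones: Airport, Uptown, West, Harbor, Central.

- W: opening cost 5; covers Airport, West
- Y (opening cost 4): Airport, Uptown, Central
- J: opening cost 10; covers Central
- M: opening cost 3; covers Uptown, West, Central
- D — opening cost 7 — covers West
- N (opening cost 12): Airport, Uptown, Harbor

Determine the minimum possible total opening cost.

The greedy cost-per-new-zone heuristic would pick M, Y, and N for 19, but a cheaper cover exists.
Choose M and N: together they cover Airport, Uptown, West, Harbor, Central — every zone.
Total opening cost: 3 + 12 = 15.
No cover costs less than 15.

15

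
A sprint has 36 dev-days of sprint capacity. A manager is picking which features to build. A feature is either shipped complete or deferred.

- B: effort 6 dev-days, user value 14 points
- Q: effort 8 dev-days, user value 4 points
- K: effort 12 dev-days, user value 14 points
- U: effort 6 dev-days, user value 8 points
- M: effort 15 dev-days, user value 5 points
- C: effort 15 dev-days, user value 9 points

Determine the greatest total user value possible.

Allowing fractional choices, the relaxed optimum would be about 43.2, but features are indivisible.
B + K + C: effort 6 + 12 + 15 = 33 ≤ 36, user value 14 + 14 + 9 = 37.
B + Q + K + U: effort 6 + 8 + 12 + 6 = 32 ≤ 36, user value 14 + 4 + 14 + 8 = 40.
Best is B, Q, K, and U with total user value 40.

40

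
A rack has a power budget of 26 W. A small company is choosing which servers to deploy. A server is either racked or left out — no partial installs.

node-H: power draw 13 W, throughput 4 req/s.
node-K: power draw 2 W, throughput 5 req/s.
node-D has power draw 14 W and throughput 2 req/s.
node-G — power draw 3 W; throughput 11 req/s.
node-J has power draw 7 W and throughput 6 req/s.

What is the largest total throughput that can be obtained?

26

Allowing fractional choices, the relaxed optimum would be about 26.1, but servers are indivisible.
node-K + node-D + node-G + node-J: power draw 2 + 14 + 3 + 7 = 26 ≤ 26, throughput 5 + 2 + 11 + 6 = 24.
node-K + node-G + node-J: power draw 2 + 3 + 7 = 12 ≤ 26, throughput 5 + 11 + 6 = 22.
node-H + node-K + node-G + node-J: power draw 13 + 2 + 3 + 7 = 25 ≤ 26, throughput 4 + 5 + 11 + 6 = 26.
Best is node-H, node-K, node-G, and node-J with total throughput 26.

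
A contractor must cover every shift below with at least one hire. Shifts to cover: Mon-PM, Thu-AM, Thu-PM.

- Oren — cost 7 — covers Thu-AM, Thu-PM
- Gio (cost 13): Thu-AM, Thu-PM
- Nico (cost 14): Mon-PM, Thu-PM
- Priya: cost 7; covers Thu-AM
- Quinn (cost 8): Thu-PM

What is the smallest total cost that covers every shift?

21

This is a weighted set-cover instance.
Choose Oren and Nico: together they cover Mon-PM, Thu-AM, Thu-PM — every shift.
Total cost: 7 + 14 = 21.
No cover costs less than 21.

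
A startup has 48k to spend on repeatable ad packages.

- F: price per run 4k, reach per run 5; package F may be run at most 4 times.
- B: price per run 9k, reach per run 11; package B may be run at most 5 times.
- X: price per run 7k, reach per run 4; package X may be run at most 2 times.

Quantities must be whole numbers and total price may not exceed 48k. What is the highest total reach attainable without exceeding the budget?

59

This is a bounded integer knapsack.
F has the best ratio (5/4); taking only F gives at most 4×5 = 20 (stopped by the supply cap of 4).
Mixing does better — 3×F and 4×B: price 48 ≤ 48, reach 3·5 + 4·11 = 59.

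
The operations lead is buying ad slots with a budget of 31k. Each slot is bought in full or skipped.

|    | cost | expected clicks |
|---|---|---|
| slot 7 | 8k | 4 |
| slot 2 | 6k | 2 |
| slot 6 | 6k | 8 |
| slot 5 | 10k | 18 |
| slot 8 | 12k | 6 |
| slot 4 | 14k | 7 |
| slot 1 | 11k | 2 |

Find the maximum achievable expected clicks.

33

slot 6 + slot 5 + slot 4: cost 6 + 10 + 14 = 30 ≤ 31, expected clicks 8 + 18 + 7 = 33.
slot 7 + slot 2 + slot 6 + slot 5: cost 8 + 6 + 6 + 10 = 30 ≤ 31, expected clicks 4 + 2 + 8 + 18 = 32.
slot 6 + slot 5 + slot 8: cost 6 + 10 + 12 = 28 ≤ 31, expected clicks 8 + 18 + 6 = 32.
Best is slot 6, slot 5, and slot 4 with total expected clicks 33.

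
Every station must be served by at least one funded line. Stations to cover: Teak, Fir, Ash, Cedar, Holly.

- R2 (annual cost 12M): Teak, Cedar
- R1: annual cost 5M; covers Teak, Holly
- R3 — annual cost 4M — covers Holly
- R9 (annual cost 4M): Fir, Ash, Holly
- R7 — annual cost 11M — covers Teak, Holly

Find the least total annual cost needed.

This is an integer covering problem.
The greedy cost-per-new-station heuristic would pick R9, R1, and R2 for 21, but a cheaper cover exists.
Choose R2 and R9: together they cover Teak, Fir, Ash, Cedar, Holly — every station.
Total annual cost: 12 + 4 = 16.
No cover costs less than 16.

16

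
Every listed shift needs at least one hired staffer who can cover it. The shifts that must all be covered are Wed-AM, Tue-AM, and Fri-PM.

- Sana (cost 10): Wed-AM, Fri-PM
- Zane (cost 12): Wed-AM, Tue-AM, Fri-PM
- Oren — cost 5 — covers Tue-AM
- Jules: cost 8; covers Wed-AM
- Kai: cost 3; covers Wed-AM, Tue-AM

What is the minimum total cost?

This is a weighted set-cover instance.
The greedy cost-per-new-shift heuristic would pick Kai and Sana for 13, but a cheaper cover exists.
Zane alone covers Wed-AM, Tue-AM, Fri-PM — every shift.
Total cost: 12.
No cover costs less than 12.

12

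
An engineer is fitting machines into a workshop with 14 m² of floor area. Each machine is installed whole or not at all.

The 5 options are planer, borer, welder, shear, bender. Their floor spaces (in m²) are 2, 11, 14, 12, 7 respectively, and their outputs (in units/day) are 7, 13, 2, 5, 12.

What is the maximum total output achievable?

This is a 0-1 knapsack instance.
Take planer and borer: floor space 2 + 11 = 13 ≤ 14, output 7 + 13 = 20.
No other feasible combination does better.

20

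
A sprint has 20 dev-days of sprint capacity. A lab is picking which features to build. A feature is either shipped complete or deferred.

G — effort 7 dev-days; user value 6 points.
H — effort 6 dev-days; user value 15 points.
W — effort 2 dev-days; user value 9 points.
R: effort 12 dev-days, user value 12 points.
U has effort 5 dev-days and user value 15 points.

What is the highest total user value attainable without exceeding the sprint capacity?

45

G + H + W + U: effort 7 + 6 + 2 + 5 = 20 ≤ 20, user value 6 + 15 + 9 + 15 = 45.
H + W + U: effort 6 + 2 + 5 = 13 ≤ 20, user value 15 + 9 + 15 = 39.
G + H + U: effort 7 + 6 + 5 = 18 ≤ 20, user value 6 + 15 + 15 = 36.
Best is G, H, W, and U with total user value 45.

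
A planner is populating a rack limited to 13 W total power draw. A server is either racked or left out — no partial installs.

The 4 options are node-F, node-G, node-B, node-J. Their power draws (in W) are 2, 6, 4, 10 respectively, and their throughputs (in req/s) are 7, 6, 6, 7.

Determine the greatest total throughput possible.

Allowing fractional choices, the relaxed optimum would be about 19.7, but servers are indivisible.
node-F + node-G + node-B: power draw 2 + 6 + 4 = 12 ≤ 13, throughput 7 + 6 + 6 = 19.
node-F + node-B: power draw 2 + 4 = 6 ≤ 13, throughput 7 + 6 = 13.
node-F + node-J: power draw 2 + 10 = 12 ≤ 13, throughput 7 + 7 = 14.
Best is node-F, node-G, and node-B with total throughput 19.

19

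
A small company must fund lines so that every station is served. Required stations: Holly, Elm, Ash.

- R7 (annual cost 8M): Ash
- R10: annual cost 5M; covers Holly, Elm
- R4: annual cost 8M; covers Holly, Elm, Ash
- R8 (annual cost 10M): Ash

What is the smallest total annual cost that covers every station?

8

R4 alone covers Holly, Elm, Ash — every station.
Total annual cost: 8.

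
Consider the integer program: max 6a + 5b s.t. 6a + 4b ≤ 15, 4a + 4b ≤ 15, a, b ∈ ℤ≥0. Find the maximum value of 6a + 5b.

(a,b)=(1,2) is feasible, giving 16.
(a,b)=(0,3) is feasible, giving 15.
(a,b)=(1,1) is feasible, giving 11.
(a,b)=(0,2) is feasible, giving 10.
No feasible integer point exceeds 16.

16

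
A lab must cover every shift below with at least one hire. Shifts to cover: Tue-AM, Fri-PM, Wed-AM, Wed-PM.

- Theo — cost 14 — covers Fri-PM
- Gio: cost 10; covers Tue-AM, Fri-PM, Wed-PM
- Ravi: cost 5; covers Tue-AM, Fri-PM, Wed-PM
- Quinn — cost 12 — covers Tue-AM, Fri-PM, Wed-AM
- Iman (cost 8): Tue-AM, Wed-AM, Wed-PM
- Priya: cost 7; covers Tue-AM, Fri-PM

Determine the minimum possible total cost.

This is an integer covering problem.
Choose Ravi and Iman: together they cover Tue-AM, Fri-PM, Wed-AM, Wed-PM — every shift.
Total cost: 5 + 8 = 13.
No cover costs less than 13.

13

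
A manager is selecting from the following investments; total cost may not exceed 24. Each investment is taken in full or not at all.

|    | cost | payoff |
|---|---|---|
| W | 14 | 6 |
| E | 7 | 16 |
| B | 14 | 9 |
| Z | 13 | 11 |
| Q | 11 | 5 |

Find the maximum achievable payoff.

27

Allowing fractional choices, the relaxed optimum would be about 29.6, but investments are indivisible.
E + Z: cost 7 + 13 = 20 ≤ 24, payoff 16 + 11 = 27.
E + B: cost 7 + 14 = 21 ≤ 24, payoff 16 + 9 = 25.
Best is E and Z with total payoff 27.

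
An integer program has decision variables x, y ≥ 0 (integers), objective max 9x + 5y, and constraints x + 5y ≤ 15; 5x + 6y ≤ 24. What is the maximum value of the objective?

(x,y)=(4,0) is feasible, giving 36.
(x,y)=(3,1) is feasible, giving 32.
No feasible integer point exceeds 36.

36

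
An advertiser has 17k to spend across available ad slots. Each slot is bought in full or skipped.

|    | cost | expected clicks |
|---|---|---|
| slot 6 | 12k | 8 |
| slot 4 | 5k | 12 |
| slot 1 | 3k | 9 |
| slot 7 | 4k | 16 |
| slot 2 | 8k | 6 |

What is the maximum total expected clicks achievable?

This is an integer program with binary decision variables.
Take slot 4, slot 1, and slot 7: cost 5 + 3 + 4 = 12 ≤ 17, expected clicks 12 + 9 + 16 = 37.
No other feasible combination does better.

37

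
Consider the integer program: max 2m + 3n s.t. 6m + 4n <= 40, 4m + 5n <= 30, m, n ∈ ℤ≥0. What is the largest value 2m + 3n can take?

18

(m,n)=(0,6): 6·0+4·6=24≤40, 4·0+5·6=30≤30, objective 18.
(m,n)=(1,5): 6·1+4·5=26≤40, 4·1+5·5=29≤30, objective 17.
No feasible integer point exceeds 18.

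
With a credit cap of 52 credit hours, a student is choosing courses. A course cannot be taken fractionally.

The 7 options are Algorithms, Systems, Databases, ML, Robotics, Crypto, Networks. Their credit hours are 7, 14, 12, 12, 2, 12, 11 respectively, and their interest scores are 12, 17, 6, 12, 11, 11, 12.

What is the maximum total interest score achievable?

64

This is an integer program with binary decision variables.
Allowing fractional choices, the relaxed optimum would be about 69.5, but courses are indivisible.
Algorithms + Systems + ML + Robotics + Networks: credit hours 7 + 14 + 12 + 2 + 11 = 46 ≤ 52, interest score 12 + 17 + 12 + 11 + 12 = 64.
Algorithms + Systems + ML + Robotics + Crypto: credit hours 7 + 14 + 12 + 2 + 12 = 47 ≤ 52, interest score 12 + 17 + 12 + 11 + 11 = 63.
Algorithms + Systems + Robotics + Crypto + Networks: credit hours 7 + 14 + 2 + 12 + 11 = 46 ≤ 52, interest score 12 + 17 + 11 + 11 + 12 = 63.
Best is Algorithms, Systems, ML, Robotics, and Networks with total interest score 64.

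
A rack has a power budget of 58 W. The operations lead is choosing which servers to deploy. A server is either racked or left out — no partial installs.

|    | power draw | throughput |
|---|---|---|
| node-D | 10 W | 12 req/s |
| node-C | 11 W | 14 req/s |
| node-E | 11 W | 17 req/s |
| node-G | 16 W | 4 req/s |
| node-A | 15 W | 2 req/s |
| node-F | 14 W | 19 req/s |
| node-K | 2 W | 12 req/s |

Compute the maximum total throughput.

74

Take node-D, node-C, node-E, node-F, and node-K: power draw 10 + 11 + 11 + 14 + 2 = 48 ≤ 58, throughput 12 + 14 + 17 + 19 + 12 = 74.
No other feasible combination does better.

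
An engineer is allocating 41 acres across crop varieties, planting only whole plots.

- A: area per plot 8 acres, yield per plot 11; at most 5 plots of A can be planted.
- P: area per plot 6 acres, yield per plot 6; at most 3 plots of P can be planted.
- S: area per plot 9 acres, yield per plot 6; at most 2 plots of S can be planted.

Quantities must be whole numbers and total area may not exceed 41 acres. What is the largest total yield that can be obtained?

This is a bounded integer knapsack.
Take 5×A: area 40 ≤ 41, yield 5·11 = 55.
A has the best ratio (11/8) and is taken to its limit of 5; remaining capacity is filled optimally with the others.

55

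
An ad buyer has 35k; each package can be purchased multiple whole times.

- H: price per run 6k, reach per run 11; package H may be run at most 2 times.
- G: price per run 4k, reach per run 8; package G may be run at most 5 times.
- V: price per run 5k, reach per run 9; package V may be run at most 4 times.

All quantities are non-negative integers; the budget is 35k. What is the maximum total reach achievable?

67

Take 5×G and 3×V: price 35 ≤ 35, reach 5·8 + 3·9 = 67.
G has the best ratio (8/4) and is taken to its limit of 5; remaining capacity is filled optimally with the others.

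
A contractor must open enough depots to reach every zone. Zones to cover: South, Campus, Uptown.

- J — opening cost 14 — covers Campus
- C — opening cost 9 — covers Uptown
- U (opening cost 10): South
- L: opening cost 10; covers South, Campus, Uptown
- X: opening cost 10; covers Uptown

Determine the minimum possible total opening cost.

This is an integer covering problem.
L alone covers South, Campus, Uptown — every zone.
Total opening cost: 10.

10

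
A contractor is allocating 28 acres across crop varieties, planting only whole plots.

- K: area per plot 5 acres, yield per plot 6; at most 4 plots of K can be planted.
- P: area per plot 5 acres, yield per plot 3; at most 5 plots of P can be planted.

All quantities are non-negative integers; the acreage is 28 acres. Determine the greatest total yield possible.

This is a bounded integer knapsack.
K has the best ratio (6/5); taking only K gives at most 4×6 = 24 (stopped by the supply cap of 4).
Mixing does better — 4×K and 1×P: area 25 ≤ 28, yield 4·6 + 1·3 = 27.

27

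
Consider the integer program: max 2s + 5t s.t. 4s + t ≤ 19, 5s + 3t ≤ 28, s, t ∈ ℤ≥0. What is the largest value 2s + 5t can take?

45

(s,t)=(0,9): 4·0+1·9=9≤19, 5·0+3·9=27≤28, objective 45.
(s,t)=(0,8): 4·0+1·8=8≤19, 5·0+3·8=24≤28, objective 40.
No feasible integer point exceeds 45.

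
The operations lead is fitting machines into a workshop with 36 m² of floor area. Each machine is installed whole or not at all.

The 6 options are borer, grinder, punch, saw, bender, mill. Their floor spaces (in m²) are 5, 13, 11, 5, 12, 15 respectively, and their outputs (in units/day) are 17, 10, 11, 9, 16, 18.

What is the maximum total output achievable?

55

Allowing fractional choices, the relaxed optimum would be about 58.8, but machines are indivisible.
borer + punch + saw + mill: floor space 5 + 11 + 5 + 15 = 36 ≤ 36, output 17 + 11 + 9 + 18 = 55.
borer + punch + saw + bender: floor space 5 + 11 + 5 + 12 = 33 ≤ 36, output 17 + 11 + 9 + 16 = 53.
Best is borer, punch, saw, and mill with total output 55.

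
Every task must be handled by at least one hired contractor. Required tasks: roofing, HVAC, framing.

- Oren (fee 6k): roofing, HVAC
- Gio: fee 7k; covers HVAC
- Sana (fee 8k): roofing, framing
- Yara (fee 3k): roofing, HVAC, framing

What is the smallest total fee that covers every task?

3

Yara alone covers roofing, HVAC, framing — every task.
Total fee: 3.
No cover costs less than 3.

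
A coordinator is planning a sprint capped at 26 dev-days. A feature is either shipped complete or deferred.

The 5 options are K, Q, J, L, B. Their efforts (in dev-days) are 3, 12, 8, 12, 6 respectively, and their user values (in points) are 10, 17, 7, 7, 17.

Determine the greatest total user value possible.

K + Q + B: effort 3 + 12 + 6 = 21 ≤ 26, user value 10 + 17 + 17 = 44.
Q + J + B: effort 12 + 8 + 6 = 26 ≤ 26, user value 17 + 7 + 17 = 41.
Best is K, Q, and B with total user value 44.

44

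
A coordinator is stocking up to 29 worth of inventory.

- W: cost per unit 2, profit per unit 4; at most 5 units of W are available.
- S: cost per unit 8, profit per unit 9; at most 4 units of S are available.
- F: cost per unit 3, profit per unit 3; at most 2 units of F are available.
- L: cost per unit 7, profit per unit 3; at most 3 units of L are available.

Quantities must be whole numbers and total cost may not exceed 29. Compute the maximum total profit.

41

5×W, 2×S, and 1×F: cost 29 ≤ 29, profit 5·4 + 2·9 + 1·3 = 41.
5×W and 2×S: cost 26 ≤ 29, profit 5·4 + 2·9 = 38.
Best is 41.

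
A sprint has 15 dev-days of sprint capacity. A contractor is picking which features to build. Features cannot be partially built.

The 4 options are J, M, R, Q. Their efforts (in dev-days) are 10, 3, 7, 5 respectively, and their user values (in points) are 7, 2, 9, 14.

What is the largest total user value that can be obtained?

R + Q: effort 7 + 5 = 12 ≤ 15, user value 9 + 14 = 23.
M + R + Q: effort 3 + 7 + 5 = 15 ≤ 15, user value 2 + 9 + 14 = 25.
Best is M, R, and Q with total user value 25.

25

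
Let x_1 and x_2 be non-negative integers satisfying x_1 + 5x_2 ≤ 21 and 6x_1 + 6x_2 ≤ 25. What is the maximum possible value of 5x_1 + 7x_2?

Relaxing integrality, the LP optimum is 29.17 at (x_1,x_2) = (0, 4.17), which is not an integer point.
(x_1,x_2)=(0,4): 1·0+5·4=20≤21, 6·0+6·4=24≤25, objective 28.
(x_1,x_2)=(1,3): 1·1+5·3=16≤21, 6·1+6·3=24≤25, objective 26.
(x_1,x_2)=(0,3): 1·0+5·3=15≤21, 6·0+6·3=18≤25, objective 21.
Maximum is 28 at (x_1,x_2)=(0,4).

28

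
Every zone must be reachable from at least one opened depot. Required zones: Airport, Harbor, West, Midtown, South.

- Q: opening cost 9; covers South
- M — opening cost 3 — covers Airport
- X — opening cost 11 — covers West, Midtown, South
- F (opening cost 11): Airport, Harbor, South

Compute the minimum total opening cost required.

22

The greedy cost-per-new-zone heuristic would pick M, X, and F for 25, but a cheaper cover exists.
Choose X and F: together they cover Airport, Harbor, West, Midtown, South — every zone.
Total opening cost: 11 + 11 = 22.
No cover costs less than 22.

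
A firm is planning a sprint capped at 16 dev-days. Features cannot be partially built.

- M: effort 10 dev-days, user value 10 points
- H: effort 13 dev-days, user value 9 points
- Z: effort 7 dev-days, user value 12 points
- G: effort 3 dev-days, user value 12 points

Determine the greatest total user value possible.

24

Allowing fractional choices, the relaxed optimum would be about 30.0, but features are indivisible.
M + G: effort 10 + 3 = 13 ≤ 16, user value 10 + 12 = 22.
H + G: effort 13 + 3 = 16 ≤ 16, user value 9 + 12 = 21.
Z + G: effort 7 + 3 = 10 ≤ 16, user value 12 + 12 = 24.
Best is Z and G with total user value 24.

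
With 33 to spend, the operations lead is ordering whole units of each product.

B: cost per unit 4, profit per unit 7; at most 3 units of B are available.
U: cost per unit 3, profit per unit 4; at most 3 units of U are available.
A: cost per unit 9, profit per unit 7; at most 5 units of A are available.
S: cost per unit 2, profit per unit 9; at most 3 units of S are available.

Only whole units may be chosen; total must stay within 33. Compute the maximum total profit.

63

S has the best ratio (9/2); taking only S gives at most 3×9 = 27 (stopped by the supply cap of 3).
Mixing does better — 3×B, 2×U, 1×A, and 3×S: cost 33 ≤ 33, profit 3·7 + 2·4 + 1·7 + 3·9 = 63.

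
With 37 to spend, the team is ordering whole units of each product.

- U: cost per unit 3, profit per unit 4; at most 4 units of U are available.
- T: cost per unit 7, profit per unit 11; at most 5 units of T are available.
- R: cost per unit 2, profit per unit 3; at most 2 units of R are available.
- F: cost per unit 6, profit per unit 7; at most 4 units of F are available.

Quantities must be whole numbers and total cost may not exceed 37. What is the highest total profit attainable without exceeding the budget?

58

Take 5×T and 1×R: cost 37 ≤ 37, profit 5·11 + 1·3 = 58.
T has the best ratio (11/7) and is taken to its limit of 5; remaining capacity is filled optimally with the others.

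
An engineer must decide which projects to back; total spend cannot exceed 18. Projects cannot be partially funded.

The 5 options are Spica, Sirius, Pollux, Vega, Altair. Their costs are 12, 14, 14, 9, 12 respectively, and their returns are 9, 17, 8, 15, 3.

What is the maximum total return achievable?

17

Allowing fractional choices, the relaxed optimum would be about 25.9, but projects are indivisible.
Spica: cost 12 ≤ 18, return 9.
Vega: cost 9 ≤ 18, return 15.
Sirius: cost 14 ≤ 18, return 17.
Best is Sirius with total return 17.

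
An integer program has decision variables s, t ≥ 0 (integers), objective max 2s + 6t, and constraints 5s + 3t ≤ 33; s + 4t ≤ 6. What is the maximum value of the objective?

(s,t)=(6,0): 5·6+3·0=30≤33, 1·6+4·0=6≤6, objective 12.
(s,t)=(5,0): 5·5+3·0=25≤33, 1·5+4·0=5≤6, objective 10.
The best lattice point is (6,0), giving 12.

12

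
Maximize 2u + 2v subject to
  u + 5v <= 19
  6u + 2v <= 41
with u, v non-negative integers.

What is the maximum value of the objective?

16

(u,v)=(6,2): 1·6+5·2=16≤19, 6·6+2·2=40≤41, objective 16.
(u,v)=(4,3): 1·4+5·3=19≤19, 6·4+2·3=30≤41, objective 14.
(u,v)=(6,1): 1·6+5·1=11≤19, 6·6+2·1=38≤41, objective 14.
The best lattice point is (6,2), giving 16.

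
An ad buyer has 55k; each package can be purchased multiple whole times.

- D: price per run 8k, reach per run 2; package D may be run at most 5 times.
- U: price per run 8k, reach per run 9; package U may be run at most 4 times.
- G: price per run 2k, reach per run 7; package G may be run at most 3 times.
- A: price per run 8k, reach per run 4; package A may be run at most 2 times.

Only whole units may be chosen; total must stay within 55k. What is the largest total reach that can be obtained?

Take 4×U, 3×G, and 2×A: price 54 ≤ 55, reach 4·9 + 3·7 + 2·4 = 65.
G has the best ratio (7/2) and is taken to its limit of 3; remaining capacity is filled optimally with the others.

65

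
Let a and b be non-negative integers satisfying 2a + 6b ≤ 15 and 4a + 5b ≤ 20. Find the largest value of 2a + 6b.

14

(a,b)=(1,2) is feasible, giving 14.
(a,b)=(0,2) is feasible, giving 12.
(a,b)=(2,1) is feasible, giving 10.
(a,b)=(1,1) is feasible, giving 8.
No feasible integer point exceeds 14.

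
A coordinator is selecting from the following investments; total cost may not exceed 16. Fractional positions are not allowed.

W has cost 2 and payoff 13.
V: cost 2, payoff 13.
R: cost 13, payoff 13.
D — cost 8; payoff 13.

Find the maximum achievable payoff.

Take W, V, and D: cost 2 + 2 + 8 = 12 ≤ 16, payoff 13 + 13 + 13 = 39.
No other feasible combination does better.

39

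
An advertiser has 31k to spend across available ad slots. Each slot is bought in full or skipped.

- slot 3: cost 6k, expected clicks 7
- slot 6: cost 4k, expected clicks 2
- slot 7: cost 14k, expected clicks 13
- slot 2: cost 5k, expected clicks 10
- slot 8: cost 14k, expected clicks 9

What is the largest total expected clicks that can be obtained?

This is a 0-1 knapsack instance.
Allowing fractional choices, the relaxed optimum would be about 33.9, but ad slots are indivisible.
slot 3 + slot 7 + slot 2: cost 6 + 14 + 5 = 25 ≤ 31, expected clicks 7 + 13 + 10 = 30.
slot 3 + slot 6 + slot 7 + slot 2: cost 6 + 4 + 14 + 5 = 29 ≤ 31, expected clicks 7 + 2 + 13 + 10 = 32.
slot 3 + slot 6 + slot 2 + slot 8: cost 6 + 4 + 5 + 14 = 29 ≤ 31, expected clicks 7 + 2 + 10 + 9 = 28.
Best is slot 3, slot 6, slot 7, and slot 2 with total expected clicks 32.

32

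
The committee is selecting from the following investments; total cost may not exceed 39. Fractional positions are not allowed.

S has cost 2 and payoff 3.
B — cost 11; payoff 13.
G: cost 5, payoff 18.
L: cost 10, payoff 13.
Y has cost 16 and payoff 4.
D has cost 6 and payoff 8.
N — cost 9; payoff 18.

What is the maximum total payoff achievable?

Take S, B, G, L, and N: cost 2 + 11 + 5 + 10 + 9 = 37 ≤ 39, payoff 3 + 13 + 18 + 13 + 18 = 65.
No other feasible combination does better.

65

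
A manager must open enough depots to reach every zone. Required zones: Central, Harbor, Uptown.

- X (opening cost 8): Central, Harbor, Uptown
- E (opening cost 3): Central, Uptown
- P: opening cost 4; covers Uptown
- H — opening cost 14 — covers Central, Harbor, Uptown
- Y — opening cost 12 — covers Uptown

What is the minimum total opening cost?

The greedy cost-per-new-zone heuristic would pick E and X for 11, but a cheaper cover exists.
X alone covers Central, Harbor, Uptown — every zone.
Total opening cost: 8.
No cover costs less than 8.

8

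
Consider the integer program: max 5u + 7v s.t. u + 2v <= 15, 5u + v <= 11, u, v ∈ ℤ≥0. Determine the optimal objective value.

49

The continuous relaxation peaks at (0.778, 7.11) with value 53.67; rounding to a feasible lattice point costs some objective.
(u,v)=(0,7): 1·0+2·7=14≤15, 5·0+1·7=7≤11, objective 49.
(u,v)=(1,6): 1·1+2·6=13≤15, 5·1+1·6=11≤11, objective 47.
(u,v)=(0,6): 1·0+2·6=12≤15, 5·0+1·6=6≤11, objective 42.
The best lattice point is (0,7), giving 49.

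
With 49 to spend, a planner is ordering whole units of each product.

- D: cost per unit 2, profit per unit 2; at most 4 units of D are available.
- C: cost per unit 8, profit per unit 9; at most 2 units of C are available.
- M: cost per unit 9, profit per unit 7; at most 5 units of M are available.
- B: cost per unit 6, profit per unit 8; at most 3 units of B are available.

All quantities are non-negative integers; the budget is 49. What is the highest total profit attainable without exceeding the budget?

B has the best ratio (8/6); taking only B gives at most 3×8 = 24 (stopped by the supply cap of 3).
Mixing does better — 3×D, 2×C, 1×M, and 3×B: cost 49 ≤ 49, profit 3·2 + 2·9 + 1·7 + 3·8 = 55.

55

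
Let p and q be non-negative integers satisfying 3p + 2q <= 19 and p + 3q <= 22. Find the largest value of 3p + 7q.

Relaxing integrality, the LP optimum is 52.57 at (p,q) = (1.86, 6.71), which is not an integer point.
(p,q)=(1,7): 3·1+2·7=17≤19, 1·1+3·7=22≤22, objective 52.
(p,q)=(0,7): 3·0+2·7=14≤19, 1·0+3·7=21≤22, objective 49.
(p,q)=(2,6): 3·2+2·6=18≤19, 1·2+3·6=20≤22, objective 48.
(p,q)=(1,6): 3·1+2·6=15≤19, 1·1+3·6=19≤22, objective 45.
The best lattice point is (1,7), giving 52.

52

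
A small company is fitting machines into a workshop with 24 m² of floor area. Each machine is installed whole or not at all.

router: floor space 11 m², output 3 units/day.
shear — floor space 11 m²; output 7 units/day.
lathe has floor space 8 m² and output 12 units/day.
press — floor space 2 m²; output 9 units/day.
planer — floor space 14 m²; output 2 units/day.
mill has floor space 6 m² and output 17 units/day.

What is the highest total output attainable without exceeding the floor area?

38

Allowing fractional choices, the relaxed optimum would be about 43.1, but machines are indivisible.
lathe + mill: floor space 8 + 6 = 14 ≤ 24, output 12 + 17 = 29.
shear + press + mill: floor space 11 + 2 + 6 = 19 ≤ 24, output 7 + 9 + 17 = 33.
lathe + press + mill: floor space 8 + 2 + 6 = 16 ≤ 24, output 12 + 9 + 17 = 38.
Best is lathe, press, and mill with total output 38.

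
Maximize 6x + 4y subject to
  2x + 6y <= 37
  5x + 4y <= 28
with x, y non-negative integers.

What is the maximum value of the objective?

32

The continuous relaxation peaks at (5.6, 0) with value 33.60; rounding to a feasible lattice point costs some objective.
(x,y)=(4,2): 2·4+6·2=20≤37, 5·4+4·2=28≤28, objective 32.
(x,y)=(3,3): 2·3+6·3=24≤37, 5·3+4·3=27≤28, objective 30.
(x,y)=(5,0): 2·5+6·0=10≤37, 5·5+4·0=25≤28, objective 30.
Maximum is 32 at (x,y)=(4,2).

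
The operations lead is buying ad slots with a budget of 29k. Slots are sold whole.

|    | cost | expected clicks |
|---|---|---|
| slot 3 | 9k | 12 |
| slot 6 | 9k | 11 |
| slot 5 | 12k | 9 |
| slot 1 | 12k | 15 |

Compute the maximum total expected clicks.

Treat it as a binary knapsack problem.
slot 6 + slot 1: cost 9 + 12 = 21 ≤ 29, expected clicks 11 + 15 = 26.
slot 3 + slot 1: cost 9 + 12 = 21 ≤ 29, expected clicks 12 + 15 = 27.
Best is slot 3 and slot 1 with total expected clicks 27.

27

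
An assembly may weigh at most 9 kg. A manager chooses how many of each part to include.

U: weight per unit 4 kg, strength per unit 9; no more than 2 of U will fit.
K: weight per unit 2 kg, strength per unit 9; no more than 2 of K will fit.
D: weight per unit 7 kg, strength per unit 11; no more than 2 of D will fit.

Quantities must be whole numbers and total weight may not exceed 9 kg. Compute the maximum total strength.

K has the best ratio (9/2); taking only K gives at most 2×9 = 18 (stopped by the supply cap of 2).
Mixing does better — 1×U and 2×K: weight 8 ≤ 9, strength 1·9 + 2·9 = 27.

27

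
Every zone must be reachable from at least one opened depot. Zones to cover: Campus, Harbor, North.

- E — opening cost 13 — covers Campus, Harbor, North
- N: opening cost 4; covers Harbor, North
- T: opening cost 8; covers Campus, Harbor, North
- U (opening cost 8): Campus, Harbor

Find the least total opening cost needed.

8

This is an integer covering problem.
The greedy cost-per-new-zone heuristic would pick N and T for 12, but a cheaper cover exists.
T alone covers Campus, Harbor, North — every zone.
Total opening cost: 8.
No cover costs less than 8.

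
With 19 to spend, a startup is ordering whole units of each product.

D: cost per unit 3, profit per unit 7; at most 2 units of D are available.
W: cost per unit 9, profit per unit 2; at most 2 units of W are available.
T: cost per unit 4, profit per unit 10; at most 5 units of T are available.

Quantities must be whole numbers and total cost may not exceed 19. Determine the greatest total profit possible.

T has the best ratio (10/4); taking only T gives at most 4×10 = 40 (stopped by the cost limit).
Mixing does better — 1×D and 4×T: cost 19 ≤ 19, profit 1·7 + 4·10 = 47.

47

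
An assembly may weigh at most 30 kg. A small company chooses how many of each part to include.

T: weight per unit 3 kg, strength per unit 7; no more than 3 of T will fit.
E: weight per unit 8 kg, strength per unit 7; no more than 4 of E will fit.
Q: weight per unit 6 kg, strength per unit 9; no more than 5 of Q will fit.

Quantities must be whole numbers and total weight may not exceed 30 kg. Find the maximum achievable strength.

50

3×T and 3×Q: weight 27 ≤ 30, strength 3·7 + 3·9 = 48.
2×T and 4×Q: weight 30 ≤ 30, strength 2·7 + 4·9 = 50.
Best is 50.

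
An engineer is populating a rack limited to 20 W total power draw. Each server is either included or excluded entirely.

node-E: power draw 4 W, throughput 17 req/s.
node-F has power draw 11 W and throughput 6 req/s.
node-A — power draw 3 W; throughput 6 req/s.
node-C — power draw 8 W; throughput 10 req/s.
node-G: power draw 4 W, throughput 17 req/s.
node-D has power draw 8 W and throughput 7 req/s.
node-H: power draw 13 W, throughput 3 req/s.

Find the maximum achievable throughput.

Allowing fractional choices, the relaxed optimum would be about 50.9, but servers are indivisible.
node-E + node-A + node-G + node-D: power draw 4 + 3 + 4 + 8 = 19 ≤ 20, throughput 17 + 6 + 17 + 7 = 47.
node-E + node-A + node-C + node-G: power draw 4 + 3 + 8 + 4 = 19 ≤ 20, throughput 17 + 6 + 10 + 17 = 50.
Best is node-E, node-A, node-C, and node-G with total throughput 50.

50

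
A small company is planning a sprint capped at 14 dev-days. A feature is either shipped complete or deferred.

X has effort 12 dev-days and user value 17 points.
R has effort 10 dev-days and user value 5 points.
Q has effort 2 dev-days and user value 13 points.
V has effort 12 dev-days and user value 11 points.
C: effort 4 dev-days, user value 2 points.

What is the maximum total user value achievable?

This is an integer program with binary decision variables.
Take X and Q: effort 12 + 2 = 14 ≤ 14, user value 17 + 13 = 30.
No other feasible combination does better.

30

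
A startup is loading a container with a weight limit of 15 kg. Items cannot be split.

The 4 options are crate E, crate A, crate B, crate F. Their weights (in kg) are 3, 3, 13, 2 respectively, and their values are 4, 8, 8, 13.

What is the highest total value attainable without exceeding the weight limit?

Take crate E, crate A, and crate F: weight 3 + 3 + 2 = 8 ≤ 15, value 4 + 8 + 13 = 25.
No other feasible combination does better.

25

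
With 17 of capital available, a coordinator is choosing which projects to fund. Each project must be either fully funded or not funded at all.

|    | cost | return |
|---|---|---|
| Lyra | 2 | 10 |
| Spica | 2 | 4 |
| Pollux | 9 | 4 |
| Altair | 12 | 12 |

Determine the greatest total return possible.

Allowing fractional choices, the relaxed optimum would be about 26.4, but projects are indivisible.
Lyra + Spica + Pollux: cost 2 + 2 + 9 = 13 ≤ 17, return 10 + 4 + 4 = 18.
Lyra + Altair: cost 2 + 12 = 14 ≤ 17, return 10 + 12 = 22.
Lyra + Spica + Altair: cost 2 + 2 + 12 = 16 ≤ 17, return 10 + 4 + 12 = 26.
Best is Lyra, Spica, and Altair with total return 26.

26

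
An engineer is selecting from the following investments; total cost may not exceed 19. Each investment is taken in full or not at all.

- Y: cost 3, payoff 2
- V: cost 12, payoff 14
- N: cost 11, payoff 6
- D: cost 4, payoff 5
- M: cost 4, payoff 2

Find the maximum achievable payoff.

Take Y, V, and D: cost 3 + 12 + 4 = 19 ≤ 19, payoff 2 + 14 + 5 = 21.
No other feasible combination does better.

21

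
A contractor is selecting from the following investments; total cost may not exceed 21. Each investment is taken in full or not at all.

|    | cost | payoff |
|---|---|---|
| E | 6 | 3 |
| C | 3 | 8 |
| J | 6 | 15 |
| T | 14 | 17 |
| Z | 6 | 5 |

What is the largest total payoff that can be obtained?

Allowing fractional choices, the relaxed optimum would be about 37.6, but investments are indivisible.
J + T: cost 6 + 14 = 20 ≤ 21, payoff 15 + 17 = 32.
E + C + J + Z: cost 6 + 3 + 6 + 6 = 21 ≤ 21, payoff 3 + 8 + 15 + 5 = 31.
C + J + Z: cost 3 + 6 + 6 = 15 ≤ 21, payoff 8 + 15 + 5 = 28.
Best is J and T with total payoff 32.

32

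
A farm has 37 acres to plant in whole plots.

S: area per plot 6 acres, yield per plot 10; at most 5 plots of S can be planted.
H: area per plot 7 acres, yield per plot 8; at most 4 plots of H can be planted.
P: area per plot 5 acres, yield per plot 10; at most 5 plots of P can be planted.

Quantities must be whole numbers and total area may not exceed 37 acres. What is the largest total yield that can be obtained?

Take 2×S and 5×P: area 37 ≤ 37, yield 2·10 + 5·10 = 70.
P has the best ratio (10/5) and is taken to its limit of 5; remaining capacity is filled optimally with the others.

70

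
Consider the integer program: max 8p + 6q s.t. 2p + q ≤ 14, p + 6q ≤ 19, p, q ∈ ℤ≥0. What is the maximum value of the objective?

60

(p,q)=(6,2): 2·6+1·2=14≤14, 1·6+6·2=18≤19, objective 60.
(p,q)=(6,1): 2·6+1·1=13≤14, 1·6+6·1=12≤19, objective 54.
(p,q)=(5,2): 2·5+1·2=12≤14, 1·5+6·2=17≤19, objective 52.
(p,q)=(5,1): 2·5+1·1=11≤14, 1·5+6·1=11≤19, objective 46.
No feasible integer point exceeds 60.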